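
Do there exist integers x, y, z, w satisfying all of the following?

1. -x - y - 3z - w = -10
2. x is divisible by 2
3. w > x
Yes

Take x = 0, y = 0, z = 3, w = 1. Substituting into each constraint:
  (1) 0 + 0 - 3(3) + (-1) = -10 ✓
  (2) 0 = 2 × 0, remainder 0 ✓
  (3) 1 > 0 ✓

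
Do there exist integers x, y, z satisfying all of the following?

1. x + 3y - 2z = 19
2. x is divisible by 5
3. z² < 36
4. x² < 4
Yes

Take x = 0, y = 7, z = 1. Substituting into each constraint:
  (1) 0 + 3(7) - 2(1) = 19 ✓
  (2) 0 = 5 × 0, remainder 0 ✓
  (3) z² = (1)² = 1, and 1 < 36 ✓
  (4) x² = (0)² = 0, and 0 < 4 ✓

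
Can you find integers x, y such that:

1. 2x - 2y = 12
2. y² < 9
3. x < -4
No

The full constraint system is jointly infeasible over the integers. Each constraint and what it forces:

  - 2x - 2y = 12: is a linear equation tying the variables together
  - y² < 9: restricts y to |y| ≤ 2
  - x < -4: bounds one variable relative to a constant

Range argument: with x ∈ [−∞, -5], y ∈ [-2, 2], the left side of the equation is at most -6, but the right side is 12 > -6. No integer solution exists.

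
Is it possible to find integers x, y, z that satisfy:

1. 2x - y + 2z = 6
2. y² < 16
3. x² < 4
Yes

Take x = 0, y = 0, z = 3. Substituting into each constraint:
  (1) 2(0) + 0 + 2(3) = 6 ✓
  (2) y² = (0)² = 0, and 0 < 16 ✓
  (3) x² = (0)² = 0, and 0 < 4 ✓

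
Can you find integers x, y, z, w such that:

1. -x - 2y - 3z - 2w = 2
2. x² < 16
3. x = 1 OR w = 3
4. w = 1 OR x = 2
Yes

Take x = 2, y = -5, z = 0, w = 3. Substituting into each constraint:
  (1) (-2) - 2(-5) - 3(0) - 2(3) = 2 ✓
  (2) x² = (2)² = 4, and 4 < 16 ✓
  (3) w = 3, target 3 ✓ (second branch holds)
  (4) x = 2, target 2 ✓ (second branch holds)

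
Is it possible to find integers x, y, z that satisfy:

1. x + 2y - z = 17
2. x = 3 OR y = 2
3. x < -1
Yes

Take x = -2, y = 2, z = -15. Substituting into each constraint:
  (1) (-2) + 2(2) + 15 = 17 ✓
  (2) y = 2, target 2 ✓ (second branch holds)
  (3) -2 < -1 ✓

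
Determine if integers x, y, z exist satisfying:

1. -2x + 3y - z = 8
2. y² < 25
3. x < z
Yes

Take x = -1, y = 2, z = 0. Substituting into each constraint:
  (1) -2(-1) + 3(2) + 0 = 8 ✓
  (2) y² = (2)² = 4, and 4 < 25 ✓
  (3) -1 < 0 ✓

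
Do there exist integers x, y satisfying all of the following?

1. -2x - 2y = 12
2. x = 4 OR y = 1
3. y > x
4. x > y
No

A contradictory subset is {y > x, x > y}. No integer assignment can satisfy these jointly:

  - y > x: bounds one variable relative to another variable
  - x > y: bounds one variable relative to another variable

Direct contradiction: y > x and x > y cannot both hold.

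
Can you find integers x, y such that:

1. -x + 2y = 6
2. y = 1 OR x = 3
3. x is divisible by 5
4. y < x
No

A contradictory subset is {-x + 2y = 6, y = 1 OR x = 3, y < x}. No integer assignment can satisfy these jointly:

  - -x + 2y = 6: is a linear equation tying the variables together
  - y = 1 OR x = 3: forces a choice: either y = 1 or x = 3
  - y < x: bounds one variable relative to another variable

Split on the disjunction (y = 1 OR x = 3):
  • If y = 1: the equation forces x = -4, giving (y, x) = (1, -4), which violates x > y.
  • If x = 3: with x = 3, every remaining term of the linear equation is divisible by 2, so the left side is ≡ 0 (mod 2); but the right side 9 ≡ 1 (mod 2). No integers can satisfy it.
Both branches are infeasible, so the system has no integer solution.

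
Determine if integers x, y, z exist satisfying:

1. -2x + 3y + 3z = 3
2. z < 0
Yes

Take x = -3, y = 0, z = -1. Substituting into each constraint:
  (1) -2(-3) + 3(0) + 3(-1) = 3 ✓
  (2) -1 < 0 ✓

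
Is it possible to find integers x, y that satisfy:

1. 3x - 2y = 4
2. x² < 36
Yes

Take x = 2, y = 1. Substituting into each constraint:
  (1) 3(2) - 2(1) = 4 ✓
  (2) x² = (2)² = 4, and 4 < 36 ✓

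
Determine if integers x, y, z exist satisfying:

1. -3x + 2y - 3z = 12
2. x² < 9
Yes

Take x = 0, y = 6, z = 0. Substituting into each constraint:
  (1) -3(0) + 2(6) - 3(0) = 12 ✓
  (2) x² = (0)² = 0, and 0 < 9 ✓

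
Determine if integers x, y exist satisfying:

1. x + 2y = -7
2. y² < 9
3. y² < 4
Yes

Take x = -7, y = 0. Substituting into each constraint:
  (1) (-7) + 2(0) = -7 ✓
  (2) y² = (0)² = 0, and 0 < 9 ✓
  (3) y² = (0)² = 0, and 0 < 4 ✓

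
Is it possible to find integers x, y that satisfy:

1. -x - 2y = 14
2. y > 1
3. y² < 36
Yes

Take x = -18, y = 2. Substituting into each constraint:
  (1) 18 - 2(2) = 14 ✓
  (2) 2 > 1 ✓
  (3) y² = (2)² = 4, and 4 < 36 ✓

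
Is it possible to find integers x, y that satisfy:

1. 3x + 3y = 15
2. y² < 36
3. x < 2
Yes

Take x = 1, y = 4. Substituting into each constraint:
  (1) 3(1) + 3(4) = 15 ✓
  (2) y² = (4)² = 16, and 16 < 36 ✓
  (3) 1 < 2 ✓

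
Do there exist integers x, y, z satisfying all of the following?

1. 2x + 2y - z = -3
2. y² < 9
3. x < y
Yes

Take x = 0, y = 1, z = 5. Substituting into each constraint:
  (1) 2(0) + 2(1) + (-5) = -3 ✓
  (2) y² = (1)² = 1, and 1 < 9 ✓
  (3) 0 < 1 ✓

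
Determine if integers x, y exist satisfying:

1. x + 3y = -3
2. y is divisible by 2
Yes

Take x = -3, y = 0. Substituting into each constraint:
  (1) (-3) + 3(0) = -3 ✓
  (2) 0 = 2 × 0, remainder 0 ✓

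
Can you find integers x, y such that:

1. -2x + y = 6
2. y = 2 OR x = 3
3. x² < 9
Yes

Take x = -2, y = 2. Substituting into each constraint:
  (1) -2(-2) + 2 = 6 ✓
  (2) y = 2, target 2 ✓ (first branch holds)
  (3) x² = (-2)² = 4, and 4 < 9 ✓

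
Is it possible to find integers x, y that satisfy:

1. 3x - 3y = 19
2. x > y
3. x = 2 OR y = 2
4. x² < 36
No

Even the single constraint (3x - 3y = 19) is infeasible over the integers.

  - 3x - 3y = 19: every term on the left is divisible by 3, so the LHS ≡ 0 (mod 3), but the RHS 19 is not — no integer solution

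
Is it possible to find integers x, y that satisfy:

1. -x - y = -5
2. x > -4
Yes

Take x = 5, y = 0. Substituting into each constraint:
  (1) (-5) + 0 = -5 ✓
  (2) 5 > -4 ✓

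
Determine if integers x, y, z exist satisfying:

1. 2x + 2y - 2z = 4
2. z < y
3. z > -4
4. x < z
Yes

Take x = 0, y = 3, z = 1. Substituting into each constraint:
  (1) 2(0) + 2(3) - 2(1) = 4 ✓
  (2) 1 < 3 ✓
  (3) 1 > -4 ✓
  (4) 0 < 1 ✓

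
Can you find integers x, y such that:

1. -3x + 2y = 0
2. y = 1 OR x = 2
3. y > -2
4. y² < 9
No

A contradictory subset is {-3x + 2y = 0, y = 1 OR x = 2, y² < 9}. No integer assignment can satisfy these jointly:

  - -3x + 2y = 0: is a linear equation tying the variables together
  - y = 1 OR x = 2: forces a choice: either y = 1 or x = 2
  - y² < 9: restricts y to |y| ≤ 2

Split on the disjunction (y = 1 OR x = 2):
  • If y = 1: with y = 1, every remaining term of the linear equation is divisible by 3, so the left side is ≡ 0 (mod 3); but the right side -2 ≡ 1 (mod 3). No integers can satisfy it.
  • If x = 2: the equation forces y = 3, but y² < 9 requires |y| ≤ 2.
Both branches are infeasible, so the system has no integer solution.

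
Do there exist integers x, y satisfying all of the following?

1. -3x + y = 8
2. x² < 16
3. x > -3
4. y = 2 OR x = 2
Yes

Take x = -2, y = 2. Substituting into each constraint:
  (1) -3(-2) + 2 = 8 ✓
  (2) x² = (-2)² = 4, and 4 < 16 ✓
  (3) -2 > -3 ✓
  (4) y = 2, target 2 ✓ (first branch holds)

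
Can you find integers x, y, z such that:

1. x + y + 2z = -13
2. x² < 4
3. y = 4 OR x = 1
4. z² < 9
Yes

Take x = 1, y = -14, z = 0. Substituting into each constraint:
  (1) 1 + (-14) + 2(0) = -13 ✓
  (2) x² = (1)² = 1, and 1 < 4 ✓
  (3) x = 1, target 1 ✓ (second branch holds)
  (4) z² = (0)² = 0, and 0 < 9 ✓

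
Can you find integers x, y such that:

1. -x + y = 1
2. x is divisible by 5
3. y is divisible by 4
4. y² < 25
Yes

Take x = -5, y = -4. Substituting into each constraint:
  (1) 5 + (-4) = 1 ✓
  (2) -5 = 5 × -1, remainder 0 ✓
  (3) -4 = 4 × -1, remainder 0 ✓
  (4) y² = (-4)² = 16, and 16 < 25 ✓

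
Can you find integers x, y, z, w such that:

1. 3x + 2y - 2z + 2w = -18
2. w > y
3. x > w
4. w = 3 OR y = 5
Yes

Take x = 4, y = 2, z = 20, w = 3. Substituting into each constraint:
  (1) 3(4) + 2(2) - 2(20) + 2(3) = -18 ✓
  (2) 3 > 2 ✓
  (3) 4 > 3 ✓
  (4) w = 3, target 3 ✓ (first branch holds)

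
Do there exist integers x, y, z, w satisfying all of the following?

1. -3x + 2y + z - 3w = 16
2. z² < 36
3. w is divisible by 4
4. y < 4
Yes

Take x = -5, y = 0, z = 1, w = 0. Substituting into each constraint:
  (1) -3(-5) + 2(0) + 1 - 3(0) = 16 ✓
  (2) z² = (1)² = 1, and 1 < 36 ✓
  (3) 0 = 4 × 0, remainder 0 ✓
  (4) 0 < 4 ✓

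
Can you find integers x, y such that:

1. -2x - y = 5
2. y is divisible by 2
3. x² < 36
No

A contradictory subset is {-2x - y = 5, y is divisible by 2}. No integer assignment can satisfy these jointly:

  - -2x - y = 5: is a linear equation tying the variables together
  - y is divisible by 2: restricts y to multiples of 2

Modular obstruction: writing y = 2y', every remaining term of the linear equation is divisible by 2, so the left side is ≡ 0 (mod 2); but the right side 5 ≡ 1 (mod 2). No integers can satisfy it.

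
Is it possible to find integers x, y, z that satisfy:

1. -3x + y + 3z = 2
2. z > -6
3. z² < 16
Yes

Take x = 0, y = 2, z = 0. Substituting into each constraint:
  (1) -3(0) + 2 + 3(0) = 2 ✓
  (2) 0 > -6 ✓
  (3) z² = (0)² = 0, and 0 < 16 ✓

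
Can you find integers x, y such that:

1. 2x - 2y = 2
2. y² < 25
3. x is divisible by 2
Yes

Take x = 0, y = -1. Substituting into each constraint:
  (1) 2(0) - 2(-1) = 2 ✓
  (2) y² = (-1)² = 1, and 1 < 25 ✓
  (3) 0 = 2 × 0, remainder 0 ✓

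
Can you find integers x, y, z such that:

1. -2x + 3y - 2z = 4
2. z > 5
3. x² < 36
Yes

Take x = 0, y = 6, z = 7. Substituting into each constraint:
  (1) -2(0) + 3(6) - 2(7) = 4 ✓
  (2) 7 > 5 ✓
  (3) x² = (0)² = 0, and 0 < 36 ✓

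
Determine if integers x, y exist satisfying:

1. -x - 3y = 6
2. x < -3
Yes

Take x = -6, y = 0. Substituting into each constraint:
  (1) 6 - 3(0) = 6 ✓
  (2) -6 < -3 ✓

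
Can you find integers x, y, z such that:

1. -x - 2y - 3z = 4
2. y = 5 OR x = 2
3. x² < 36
Yes

Take x = 2, y = -3, z = 0. Substituting into each constraint:
  (1) (-2) - 2(-3) - 3(0) = 4 ✓
  (2) x = 2, target 2 ✓ (second branch holds)
  (3) x² = (2)² = 4, and 4 < 36 ✓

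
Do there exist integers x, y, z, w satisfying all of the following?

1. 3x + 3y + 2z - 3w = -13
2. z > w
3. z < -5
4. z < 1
Yes

Take x = 0, y = -8, z = -8, w = -9. Substituting into each constraint:
  (1) 3(0) + 3(-8) + 2(-8) - 3(-9) = -13 ✓
  (2) -8 > -9 ✓
  (3) -8 < -5 ✓
  (4) -8 < 1 ✓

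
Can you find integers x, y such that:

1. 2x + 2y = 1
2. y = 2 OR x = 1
No

Even the single constraint (2x + 2y = 1) is infeasible over the integers.

  - 2x + 2y = 1: every term on the left is divisible by 2, so the LHS ≡ 0 (mod 2), but the RHS 1 is not — no integer solution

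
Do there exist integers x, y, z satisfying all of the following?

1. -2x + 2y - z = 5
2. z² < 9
Yes

Take x = 0, y = 2, z = -1. Substituting into each constraint:
  (1) -2(0) + 2(2) + 1 = 5 ✓
  (2) z² = (-1)² = 1, and 1 < 9 ✓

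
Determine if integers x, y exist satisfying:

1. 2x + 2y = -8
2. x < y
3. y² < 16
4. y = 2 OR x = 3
Yes

Take x = -6, y = 2. Substituting into each constraint:
  (1) 2(-6) + 2(2) = -8 ✓
  (2) -6 < 2 ✓
  (3) y² = (2)² = 4, and 4 < 16 ✓
  (4) y = 2, target 2 ✓ (first branch holds)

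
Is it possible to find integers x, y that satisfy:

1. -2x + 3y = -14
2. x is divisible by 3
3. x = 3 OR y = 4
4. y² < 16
No

A contradictory subset is {-2x + 3y = -14, x = 3 OR y = 4, y² < 16}. No integer assignment can satisfy these jointly:

  - -2x + 3y = -14: is a linear equation tying the variables together
  - x = 3 OR y = 4: forces a choice: either x = 3 or y = 4
  - y² < 16: restricts y to |y| ≤ 3

Split on the disjunction (x = 3 OR y = 4):
  • If x = 3: with x = 3, every remaining term of the linear equation is divisible by 3, so the left side is ≡ 0 (mod 3); but the right side -8 ≡ 1 (mod 3). No integers can satisfy it.
  • If y = 4: this contradicts y² < 16, which requires |y| ≤ 3.
Both branches are infeasible, so the system has no integer solution.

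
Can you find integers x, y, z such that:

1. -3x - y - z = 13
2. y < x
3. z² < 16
Yes

Take x = -3, y = -4, z = 0. Substituting into each constraint:
  (1) -3(-3) + 4 + 0 = 13 ✓
  (2) -4 < -3 ✓
  (3) z² = (0)² = 0, and 0 < 16 ✓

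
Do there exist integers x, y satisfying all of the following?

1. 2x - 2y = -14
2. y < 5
Yes

Take x = -3, y = 4. Substituting into each constraint:
  (1) 2(-3) - 2(4) = -14 ✓
  (2) 4 < 5 ✓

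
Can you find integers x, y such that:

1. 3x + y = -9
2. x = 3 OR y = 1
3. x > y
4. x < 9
Yes

Take x = 3, y = -18. Substituting into each constraint:
  (1) 3(3) + (-18) = -9 ✓
  (2) x = 3, target 3 ✓ (first branch holds)
  (3) 3 > -18 ✓
  (4) 3 < 9 ✓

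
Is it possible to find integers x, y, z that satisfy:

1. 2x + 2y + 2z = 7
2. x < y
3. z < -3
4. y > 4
No

Even the single constraint (2x + 2y + 2z = 7) is infeasible over the integers.

  - 2x + 2y + 2z = 7: every term on the left is divisible by 2, so the LHS ≡ 0 (mod 2), but the RHS 7 is not — no integer solution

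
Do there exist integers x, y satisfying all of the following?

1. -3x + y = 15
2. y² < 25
Yes

Take x = -5, y = 0. Substituting into each constraint:
  (1) -3(-5) + 0 = 15 ✓
  (2) y² = (0)² = 0, and 0 < 25 ✓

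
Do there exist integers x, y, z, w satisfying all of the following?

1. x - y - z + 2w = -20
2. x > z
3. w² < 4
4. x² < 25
Yes

Take x = 0, y = 21, z = -1, w = 0. Substituting into each constraint:
  (1) 0 + (-21) + 1 + 2(0) = -20 ✓
  (2) 0 > -1 ✓
  (3) w² = (0)² = 0, and 0 < 4 ✓
  (4) x² = (0)² = 0, and 0 < 25 ✓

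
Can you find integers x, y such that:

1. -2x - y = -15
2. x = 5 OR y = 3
Yes

Take x = 5, y = 5. Substituting into each constraint:
  (1) -2(5) + (-5) = -15 ✓
  (2) x = 5, target 5 ✓ (first branch holds)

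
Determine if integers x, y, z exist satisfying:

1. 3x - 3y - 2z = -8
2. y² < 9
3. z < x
Yes

Take x = -10, y = 0, z = -11. Substituting into each constraint:
  (1) 3(-10) - 3(0) - 2(-11) = -8 ✓
  (2) y² = (0)² = 0, and 0 < 9 ✓
  (3) -11 < -10 ✓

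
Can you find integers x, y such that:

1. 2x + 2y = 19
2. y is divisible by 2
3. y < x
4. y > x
No

Even the single constraint (2x + 2y = 19) is infeasible over the integers.

  - 2x + 2y = 19: every term on the left is divisible by 2, so the LHS ≡ 0 (mod 2), but the RHS 19 is not — no integer solution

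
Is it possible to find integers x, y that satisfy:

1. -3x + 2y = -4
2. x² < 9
Yes

Take x = 2, y = 1. Substituting into each constraint:
  (1) -3(2) + 2(1) = -4 ✓
  (2) x² = (2)² = 4, and 4 < 9 ✓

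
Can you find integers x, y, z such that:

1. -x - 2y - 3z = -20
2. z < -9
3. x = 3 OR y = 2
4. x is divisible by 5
Yes

Take x = 55, y = 2, z = -13. Substituting into each constraint:
  (1) (-55) - 2(2) - 3(-13) = -20 ✓
  (2) -13 < -9 ✓
  (3) y = 2, target 2 ✓ (second branch holds)
  (4) 55 = 5 × 11, remainder 0 ✓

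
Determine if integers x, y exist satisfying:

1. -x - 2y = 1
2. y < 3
Yes

Take x = -1, y = 0. Substituting into each constraint:
  (1) 1 - 2(0) = 1 ✓
  (2) 0 < 3 ✓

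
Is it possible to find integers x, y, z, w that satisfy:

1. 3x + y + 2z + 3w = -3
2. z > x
Yes

Take x = -1, y = 0, z = 0, w = 0. Substituting into each constraint:
  (1) 3(-1) + 0 + 2(0) + 3(0) = -3 ✓
  (2) 0 > -1 ✓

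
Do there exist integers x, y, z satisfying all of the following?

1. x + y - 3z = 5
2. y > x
Yes

Take x = -1, y = 0, z = -2. Substituting into each constraint:
  (1) (-1) + 0 - 3(-2) = 5 ✓
  (2) 0 > -1 ✓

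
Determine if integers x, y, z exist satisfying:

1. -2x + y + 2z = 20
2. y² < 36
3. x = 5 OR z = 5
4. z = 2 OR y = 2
Yes

Take x = -4, y = 2, z = 5. Substituting into each constraint:
  (1) -2(-4) + 2 + 2(5) = 20 ✓
  (2) y² = (2)² = 4, and 4 < 36 ✓
  (3) z = 5, target 5 ✓ (second branch holds)
  (4) y = 2, target 2 ✓ (second branch holds)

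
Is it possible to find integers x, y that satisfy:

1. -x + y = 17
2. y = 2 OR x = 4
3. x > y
No

A contradictory subset is {-x + y = 17, x > y}. No integer assignment can satisfy these jointly:

  - -x + y = 17: is a linear equation tying the variables together
  - x > y: bounds one variable relative to another variable

From the equation, x − y = -17, i.e. x − y = -17; but x > y requires x − y ≥ 1. Contradiction.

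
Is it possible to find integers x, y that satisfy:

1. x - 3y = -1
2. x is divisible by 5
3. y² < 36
Yes

Take x = 5, y = 2. Substituting into each constraint:
  (1) 5 - 3(2) = -1 ✓
  (2) 5 = 5 × 1, remainder 0 ✓
  (3) y² = (2)² = 4, and 4 < 36 ✓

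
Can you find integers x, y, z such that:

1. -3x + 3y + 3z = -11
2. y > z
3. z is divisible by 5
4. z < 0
No

Even the single constraint (-3x + 3y + 3z = -11) is infeasible over the integers.

  - -3x + 3y + 3z = -11: every term on the left is divisible by 3, so the LHS ≡ 0 (mod 3), but the RHS -11 is not — no integer solution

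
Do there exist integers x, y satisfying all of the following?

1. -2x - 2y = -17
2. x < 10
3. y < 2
No

Even the single constraint (-2x - 2y = -17) is infeasible over the integers.

  - -2x - 2y = -17: every term on the left is divisible by 2, so the LHS ≡ 0 (mod 2), but the RHS -17 is not — no integer solution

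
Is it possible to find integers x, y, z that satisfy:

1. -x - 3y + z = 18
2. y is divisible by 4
Yes

Take x = 0, y = 0, z = 18. Substituting into each constraint:
  (1) 0 - 3(0) + 18 = 18 ✓
  (2) 0 = 4 × 0, remainder 0 ✓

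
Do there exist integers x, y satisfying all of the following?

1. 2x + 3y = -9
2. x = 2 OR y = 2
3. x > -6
No

The full constraint system is jointly infeasible over the integers. Each constraint and what it forces:

  - 2x + 3y = -9: is a linear equation tying the variables together
  - x = 2 OR y = 2: forces a choice: either x = 2 or y = 2
  - x > -6: bounds one variable relative to a constant

Split on the disjunction (x = 2 OR y = 2):
  • If x = 2: with x = 2, every remaining term of the linear equation is divisible by 3, so the left side is ≡ 0 (mod 3); but the right side -13 ≡ 2 (mod 3). No integers can satisfy it.
  • If y = 2: with y = 2, every remaining term of the linear equation is divisible by 2, so the left side is ≡ 0 (mod 2); but the right side -15 ≡ 1 (mod 2). No integers can satisfy it.
Both branches are infeasible, so the system has no integer solution.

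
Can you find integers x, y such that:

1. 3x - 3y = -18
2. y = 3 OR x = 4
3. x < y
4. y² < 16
Yes

Take x = -3, y = 3. Substituting into each constraint:
  (1) 3(-3) - 3(3) = -18 ✓
  (2) y = 3, target 3 ✓ (first branch holds)
  (3) -3 < 3 ✓
  (4) y² = (3)² = 9, and 9 < 16 ✓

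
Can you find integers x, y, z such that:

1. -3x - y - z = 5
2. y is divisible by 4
Yes

Take x = -2, y = 0, z = 1. Substituting into each constraint:
  (1) -3(-2) + 0 + (-1) = 5 ✓
  (2) 0 = 4 × 0, remainder 0 ✓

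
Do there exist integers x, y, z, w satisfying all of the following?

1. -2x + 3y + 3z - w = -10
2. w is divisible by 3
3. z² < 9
Yes

Take x = 5, y = 0, z = 0, w = 0. Substituting into each constraint:
  (1) -2(5) + 3(0) + 3(0) + 0 = -10 ✓
  (2) 0 = 3 × 0, remainder 0 ✓
  (3) z² = (0)² = 0, and 0 < 9 ✓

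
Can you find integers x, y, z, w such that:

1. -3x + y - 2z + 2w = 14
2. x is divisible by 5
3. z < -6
Yes

Take x = 0, y = 0, z = -7, w = 0. Substituting into each constraint:
  (1) -3(0) + 0 - 2(-7) + 2(0) = 14 ✓
  (2) 0 = 5 × 0, remainder 0 ✓
  (3) -7 < -6 ✓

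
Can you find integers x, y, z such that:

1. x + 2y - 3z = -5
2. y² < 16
Yes

Take x = 0, y = -1, z = 1. Substituting into each constraint:
  (1) 0 + 2(-1) - 3(1) = -5 ✓
  (2) y² = (-1)² = 1, and 1 < 16 ✓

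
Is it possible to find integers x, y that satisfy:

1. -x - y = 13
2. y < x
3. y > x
No

A contradictory subset is {y < x, y > x}. No integer assignment can satisfy these jointly:

  - y < x: bounds one variable relative to another variable
  - y > x: bounds one variable relative to another variable

Direct contradiction: x > y and y > x cannot both hold.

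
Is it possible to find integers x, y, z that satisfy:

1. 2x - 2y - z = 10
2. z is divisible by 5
Yes

Take x = 5, y = 0, z = 0. Substituting into each constraint:
  (1) 2(5) - 2(0) + 0 = 10 ✓
  (2) 0 = 5 × 0, remainder 0 ✓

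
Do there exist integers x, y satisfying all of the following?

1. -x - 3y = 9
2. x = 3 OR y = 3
Yes

Take x = -18, y = 3. Substituting into each constraint:
  (1) 18 - 3(3) = 9 ✓
  (2) y = 3, target 3 ✓ (second branch holds)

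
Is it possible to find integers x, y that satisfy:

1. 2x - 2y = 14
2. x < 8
Yes

Take x = 0, y = -7. Substituting into each constraint:
  (1) 2(0) - 2(-7) = 14 ✓
  (2) 0 < 8 ✓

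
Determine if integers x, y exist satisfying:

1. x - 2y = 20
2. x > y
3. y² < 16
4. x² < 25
No

A contradictory subset is {x - 2y = 20, y² < 16, x² < 25}. No integer assignment can satisfy these jointly:

  - x - 2y = 20: is a linear equation tying the variables together
  - y² < 16: restricts y to |y| ≤ 3
  - x² < 25: restricts x to |x| ≤ 4

Range argument: with x ∈ [-4, 4], y ∈ [-3, 3], the left side of the equation is at most 10, but the right side is 20 > 10. No integer solution exists.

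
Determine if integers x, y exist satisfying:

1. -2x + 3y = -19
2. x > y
Yes

Take x = -16, y = -17. Substituting into each constraint:
  (1) -2(-16) + 3(-17) = -19 ✓
  (2) -16 > -17 ✓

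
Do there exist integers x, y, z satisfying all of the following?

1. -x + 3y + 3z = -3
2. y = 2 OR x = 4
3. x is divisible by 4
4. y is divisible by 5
No

A contradictory subset is {-x + 3y + 3z = -3, y = 2 OR x = 4, y is divisible by 5}. No integer assignment can satisfy these jointly:

  - -x + 3y + 3z = -3: is a linear equation tying the variables together
  - y = 2 OR x = 4: forces a choice: either y = 2 or x = 4
  - y is divisible by 5: restricts y to multiples of 5

Split on the disjunction (y = 2 OR x = 4):
  • If y = 2: this contradicts the divisibility constraint — 2 is not a multiple of 5.
  • If x = 4: with x = 4, writing y = 5y', every remaining term of the linear equation is divisible by 3, so the left side is ≡ 0 (mod 3); but the right side 1 ≡ 1 (mod 3). No integers can satisfy it.
Both branches are infeasible, so the system has no integer solution.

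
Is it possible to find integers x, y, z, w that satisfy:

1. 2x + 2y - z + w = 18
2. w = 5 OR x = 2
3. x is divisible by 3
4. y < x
Yes

Take x = 0, y = -1, z = -15, w = 5. Substituting into each constraint:
  (1) 2(0) + 2(-1) + 15 + 5 = 18 ✓
  (2) w = 5, target 5 ✓ (first branch holds)
  (3) 0 = 3 × 0, remainder 0 ✓
  (4) -1 < 0 ✓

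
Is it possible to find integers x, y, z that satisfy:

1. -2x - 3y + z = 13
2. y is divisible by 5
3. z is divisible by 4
Yes

Take x = -14, y = 5, z = 0. Substituting into each constraint:
  (1) -2(-14) - 3(5) + 0 = 13 ✓
  (2) 5 = 5 × 1, remainder 0 ✓
  (3) 0 = 4 × 0, remainder 0 ✓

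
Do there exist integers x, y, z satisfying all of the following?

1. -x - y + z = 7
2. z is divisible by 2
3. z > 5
Yes

Take x = 0, y = -1, z = 6. Substituting into each constraint:
  (1) 0 + 1 + 6 = 7 ✓
  (2) 6 = 2 × 3, remainder 0 ✓
  (3) 6 > 5 ✓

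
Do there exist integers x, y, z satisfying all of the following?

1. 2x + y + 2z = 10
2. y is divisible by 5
Yes

Take x = 0, y = 0, z = 5. Substituting into each constraint:
  (1) 2(0) + 0 + 2(5) = 10 ✓
  (2) 0 = 5 × 0, remainder 0 ✓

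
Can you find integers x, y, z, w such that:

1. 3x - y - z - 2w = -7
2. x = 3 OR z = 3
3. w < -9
Yes

Take x = 4, y = 36, z = 3, w = -10. Substituting into each constraint:
  (1) 3(4) + (-36) + (-3) - 2(-10) = -7 ✓
  (2) z = 3, target 3 ✓ (second branch holds)
  (3) -10 < -9 ✓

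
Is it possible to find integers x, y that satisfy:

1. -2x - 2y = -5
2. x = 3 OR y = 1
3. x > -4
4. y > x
No

Even the single constraint (-2x - 2y = -5) is infeasible over the integers.

  - -2x - 2y = -5: every term on the left is divisible by 2, so the LHS ≡ 0 (mod 2), but the RHS -5 is not — no integer solution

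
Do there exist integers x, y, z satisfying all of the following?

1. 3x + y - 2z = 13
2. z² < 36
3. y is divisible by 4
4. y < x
Yes

Take x = 1, y = 0, z = -5. Substituting into each constraint:
  (1) 3(1) + 0 - 2(-5) = 13 ✓
  (2) z² = (-5)² = 25, and 25 < 36 ✓
  (3) 0 = 4 × 0, remainder 0 ✓
  (4) 0 < 1 ✓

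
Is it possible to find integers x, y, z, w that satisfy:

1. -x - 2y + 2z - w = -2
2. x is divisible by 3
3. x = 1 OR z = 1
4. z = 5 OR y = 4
Yes

Take x = 3, y = 4, z = 1, w = -7. Substituting into each constraint:
  (1) (-3) - 2(4) + 2(1) + 7 = -2 ✓
  (2) 3 = 3 × 1, remainder 0 ✓
  (3) z = 1, target 1 ✓ (second branch holds)
  (4) y = 4, target 4 ✓ (second branch holds)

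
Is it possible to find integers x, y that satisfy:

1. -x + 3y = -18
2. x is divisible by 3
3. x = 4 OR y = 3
Yes

Take x = 27, y = 3. Substituting into each constraint:
  (1) (-27) + 3(3) = -18 ✓
  (2) 27 = 3 × 9, remainder 0 ✓
  (3) y = 3, target 3 ✓ (second branch holds)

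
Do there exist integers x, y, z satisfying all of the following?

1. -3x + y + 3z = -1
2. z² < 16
Yes

Take x = 0, y = 2, z = -1. Substituting into each constraint:
  (1) -3(0) + 2 + 3(-1) = -1 ✓
  (2) z² = (-1)² = 1, and 1 < 16 ✓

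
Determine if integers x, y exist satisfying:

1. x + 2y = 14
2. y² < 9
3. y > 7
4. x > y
No

A contradictory subset is {x + 2y = 14, y > 7, x > y}. No integer assignment can satisfy these jointly:

  - x + 2y = 14: is a linear equation tying the variables together
  - y > 7: bounds one variable relative to a constant
  - x > y: bounds one variable relative to another variable

Propagating the comparison: x > y and y ≥ 8 give x ≥ 9. Range argument: with x ∈ [9, ∞], y ∈ [8, ∞], the left side of the equation is at least 25, but the right side is 14 < 25. No integer solution exists.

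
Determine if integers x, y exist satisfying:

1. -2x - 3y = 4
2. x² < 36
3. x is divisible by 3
No

A contradictory subset is {-2x - 3y = 4, x is divisible by 3}. No integer assignment can satisfy these jointly:

  - -2x - 3y = 4: is a linear equation tying the variables together
  - x is divisible by 3: restricts x to multiples of 3

Modular obstruction: writing x = 3x', every remaining term of the linear equation is divisible by 3, so the left side is ≡ 0 (mod 3); but the right side 4 ≡ 1 (mod 3). No integers can satisfy it.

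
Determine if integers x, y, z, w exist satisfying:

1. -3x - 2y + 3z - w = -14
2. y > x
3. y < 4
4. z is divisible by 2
Yes

Take x = -1, y = 0, z = 0, w = 17. Substituting into each constraint:
  (1) -3(-1) - 2(0) + 3(0) + (-17) = -14 ✓
  (2) 0 > -1 ✓
  (3) 0 < 4 ✓
  (4) 0 = 2 × 0, remainder 0 ✓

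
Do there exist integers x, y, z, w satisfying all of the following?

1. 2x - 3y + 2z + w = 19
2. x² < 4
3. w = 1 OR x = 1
Yes

Take x = 1, y = -5, z = 0, w = 2. Substituting into each constraint:
  (1) 2(1) - 3(-5) + 2(0) + 2 = 19 ✓
  (2) x² = (1)² = 1, and 1 < 4 ✓
  (3) x = 1, target 1 ✓ (second branch holds)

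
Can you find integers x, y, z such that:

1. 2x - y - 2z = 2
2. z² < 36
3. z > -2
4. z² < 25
Yes

Take x = 0, y = 0, z = -1. Substituting into each constraint:
  (1) 2(0) + 0 - 2(-1) = 2 ✓
  (2) z² = (-1)² = 1, and 1 < 36 ✓
  (3) -1 > -2 ✓
  (4) z² = (-1)² = 1, and 1 < 25 ✓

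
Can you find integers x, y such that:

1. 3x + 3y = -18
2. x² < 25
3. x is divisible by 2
Yes

Take x = 0, y = -6. Substituting into each constraint:
  (1) 3(0) + 3(-6) = -18 ✓
  (2) x² = (0)² = 0, and 0 < 25 ✓
  (3) 0 = 2 × 0, remainder 0 ✓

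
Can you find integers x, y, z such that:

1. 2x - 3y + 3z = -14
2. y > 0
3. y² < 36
Yes

Take x = -4, y = 2, z = 0. Substituting into each constraint:
  (1) 2(-4) - 3(2) + 3(0) = -14 ✓
  (2) 2 > 0 ✓
  (3) y² = (2)² = 4, and 4 < 36 ✓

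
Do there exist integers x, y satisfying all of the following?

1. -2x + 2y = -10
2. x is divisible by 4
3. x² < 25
Yes

Take x = 0, y = -5. Substituting into each constraint:
  (1) -2(0) + 2(-5) = -10 ✓
  (2) 0 = 4 × 0, remainder 0 ✓
  (3) x² = (0)² = 0, and 0 < 25 ✓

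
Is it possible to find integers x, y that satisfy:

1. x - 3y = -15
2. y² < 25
Yes

Take x = -15, y = 0. Substituting into each constraint:
  (1) (-15) - 3(0) = -15 ✓
  (2) y² = (0)² = 0, and 0 < 25 ✓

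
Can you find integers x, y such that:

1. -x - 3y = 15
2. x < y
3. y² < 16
Yes

Take x = -15, y = 0. Substituting into each constraint:
  (1) 15 - 3(0) = 15 ✓
  (2) -15 < 0 ✓
  (3) y² = (0)² = 0, and 0 < 16 ✓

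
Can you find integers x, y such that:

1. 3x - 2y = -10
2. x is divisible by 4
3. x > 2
Yes

Take x = 4, y = 11. Substituting into each constraint:
  (1) 3(4) - 2(11) = -10 ✓
  (2) 4 = 4 × 1, remainder 0 ✓
  (3) 4 > 2 ✓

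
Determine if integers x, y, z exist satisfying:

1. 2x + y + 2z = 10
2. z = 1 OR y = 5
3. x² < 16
Yes

Take x = 0, y = 8, z = 1. Substituting into each constraint:
  (1) 2(0) + 8 + 2(1) = 10 ✓
  (2) z = 1, target 1 ✓ (first branch holds)
  (3) x² = (0)² = 0, and 0 < 16 ✓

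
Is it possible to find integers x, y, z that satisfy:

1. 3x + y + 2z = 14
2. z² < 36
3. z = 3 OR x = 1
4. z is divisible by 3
Yes

Take x = 0, y = 8, z = 3. Substituting into each constraint:
  (1) 3(0) + 8 + 2(3) = 14 ✓
  (2) z² = (3)² = 9, and 9 < 36 ✓
  (3) z = 3, target 3 ✓ (first branch holds)
  (4) 3 = 3 × 1, remainder 0 ✓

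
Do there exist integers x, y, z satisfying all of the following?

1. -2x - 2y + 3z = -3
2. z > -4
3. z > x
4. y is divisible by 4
Yes

Take x = 2, y = 4, z = 3. Substituting into each constraint:
  (1) -2(2) - 2(4) + 3(3) = -3 ✓
  (2) 3 > -4 ✓
  (3) 3 > 2 ✓
  (4) 4 = 4 × 1, remainder 0 ✓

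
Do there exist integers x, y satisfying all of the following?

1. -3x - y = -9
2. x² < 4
Yes

Take x = 0, y = 9. Substituting into each constraint:
  (1) -3(0) + (-9) = -9 ✓
  (2) x² = (0)² = 0, and 0 < 4 ✓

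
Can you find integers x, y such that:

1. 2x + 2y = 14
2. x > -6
Yes

Take x = 7, y = 0. Substituting into each constraint:
  (1) 2(7) + 2(0) = 14 ✓
  (2) 7 > -6 ✓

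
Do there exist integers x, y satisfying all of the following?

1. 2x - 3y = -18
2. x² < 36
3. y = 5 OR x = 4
No

A contradictory subset is {2x - 3y = -18, y = 5 OR x = 4}. No integer assignment can satisfy these jointly:

  - 2x - 3y = -18: is a linear equation tying the variables together
  - y = 5 OR x = 4: forces a choice: either y = 5 or x = 4

Split on the disjunction (y = 5 OR x = 4):
  • If y = 5: with y = 5, every remaining term of the linear equation is divisible by 2, so the left side is ≡ 0 (mod 2); but the right side -3 ≡ 1 (mod 2). No integers can satisfy it.
  • If x = 4: with x = 4, every remaining term of the linear equation is divisible by 3, so the left side is ≡ 0 (mod 3); but the right side -26 ≡ 1 (mod 3). No integers can satisfy it.
Both branches are infeasible, so the system has no integer solution.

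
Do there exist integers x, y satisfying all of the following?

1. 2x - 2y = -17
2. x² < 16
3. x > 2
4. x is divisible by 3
No

Even the single constraint (2x - 2y = -17) is infeasible over the integers.

  - 2x - 2y = -17: every term on the left is divisible by 2, so the LHS ≡ 0 (mod 2), but the RHS -17 is not — no integer solution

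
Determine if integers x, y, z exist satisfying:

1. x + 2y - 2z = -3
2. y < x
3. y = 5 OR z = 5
Yes

Take x = 3, y = 2, z = 5. Substituting into each constraint:
  (1) 3 + 2(2) - 2(5) = -3 ✓
  (2) 2 < 3 ✓
  (3) z = 5, target 5 ✓ (second branch holds)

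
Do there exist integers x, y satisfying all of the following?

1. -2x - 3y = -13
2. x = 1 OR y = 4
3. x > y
No

The full constraint system is jointly infeasible over the integers. Each constraint and what it forces:

  - -2x - 3y = -13: is a linear equation tying the variables together
  - x = 1 OR y = 4: forces a choice: either x = 1 or y = 4
  - x > y: bounds one variable relative to another variable

Split on the disjunction (x = 1 OR y = 4):
  • If x = 1: with x = 1, every remaining term of the linear equation is divisible by 3, so the left side is ≡ 0 (mod 3); but the right side -11 ≡ 1 (mod 3). No integers can satisfy it.
  • If y = 4: with y = 4, every remaining term of the linear equation is divisible by 2, so the left side is ≡ 0 (mod 2); but the right side -1 ≡ 1 (mod 2). No integers can satisfy it.
Both branches are infeasible, so the system has no integer solution.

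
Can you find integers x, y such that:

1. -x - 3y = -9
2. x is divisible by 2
Yes

Take x = 0, y = 3. Substituting into each constraint:
  (1) 0 - 3(3) = -9 ✓
  (2) 0 = 2 × 0, remainder 0 ✓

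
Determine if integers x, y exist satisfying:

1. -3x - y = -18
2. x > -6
Yes

Take x = 0, y = 18. Substituting into each constraint:
  (1) -3(0) + (-18) = -18 ✓
  (2) 0 > -6 ✓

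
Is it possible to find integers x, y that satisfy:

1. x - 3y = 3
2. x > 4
Yes

Take x = 6, y = 1. Substituting into each constraint:
  (1) 6 - 3(1) = 3 ✓
  (2) 6 > 4 ✓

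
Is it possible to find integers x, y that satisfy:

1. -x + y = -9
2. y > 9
Yes

Take x = 19, y = 10. Substituting into each constraint:
  (1) (-19) + 10 = -9 ✓
  (2) 10 > 9 ✓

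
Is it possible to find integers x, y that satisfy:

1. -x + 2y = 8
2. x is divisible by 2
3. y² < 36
Yes

Take x = 0, y = 4. Substituting into each constraint:
  (1) 0 + 2(4) = 8 ✓
  (2) 0 = 2 × 0, remainder 0 ✓
  (3) y² = (4)² = 16, and 16 < 36 ✓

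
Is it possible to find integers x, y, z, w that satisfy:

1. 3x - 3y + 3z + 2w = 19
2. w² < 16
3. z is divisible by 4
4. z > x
Yes

Take x = -1, y = -6, z = 0, w = 2. Substituting into each constraint:
  (1) 3(-1) - 3(-6) + 3(0) + 2(2) = 19 ✓
  (2) w² = (2)² = 4, and 4 < 16 ✓
  (3) 0 = 4 × 0, remainder 0 ✓
  (4) 0 > -1 ✓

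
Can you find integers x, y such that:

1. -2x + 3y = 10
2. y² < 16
Yes

Take x = -5, y = 0. Substituting into each constraint:
  (1) -2(-5) + 3(0) = 10 ✓
  (2) y² = (0)² = 0, and 0 < 16 ✓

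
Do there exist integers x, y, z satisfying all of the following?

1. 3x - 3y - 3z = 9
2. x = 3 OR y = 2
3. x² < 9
Yes

Take x = 2, y = 2, z = -3. Substituting into each constraint:
  (1) 3(2) - 3(2) - 3(-3) = 9 ✓
  (2) y = 2, target 2 ✓ (second branch holds)
  (3) x² = (2)² = 4, and 4 < 9 ✓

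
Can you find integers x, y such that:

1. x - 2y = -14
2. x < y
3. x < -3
Yes

Take x = -14, y = 0. Substituting into each constraint:
  (1) (-14) - 2(0) = -14 ✓
  (2) -14 < 0 ✓
  (3) -14 < -3 ✓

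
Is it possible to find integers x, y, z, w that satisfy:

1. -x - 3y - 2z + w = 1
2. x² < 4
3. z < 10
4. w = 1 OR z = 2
Yes

Take x = 0, y = 0, z = 0, w = 1. Substituting into each constraint:
  (1) 0 - 3(0) - 2(0) + 1 = 1 ✓
  (2) x² = (0)² = 0, and 0 < 4 ✓
  (3) 0 < 10 ✓
  (4) w = 1, target 1 ✓ (first branch holds)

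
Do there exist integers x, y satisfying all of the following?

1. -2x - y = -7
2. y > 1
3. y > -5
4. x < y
Yes

Take x = 2, y = 3. Substituting into each constraint:
  (1) -2(2) + (-3) = -7 ✓
  (2) 3 > 1 ✓
  (3) 3 > -5 ✓
  (4) 2 < 3 ✓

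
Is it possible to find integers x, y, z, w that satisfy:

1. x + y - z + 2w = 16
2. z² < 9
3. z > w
Yes

Take x = 17, y = 0, z = 1, w = 0. Substituting into each constraint:
  (1) 17 + 0 + (-1) + 2(0) = 16 ✓
  (2) z² = (1)² = 1, and 1 < 9 ✓
  (3) 1 > 0 ✓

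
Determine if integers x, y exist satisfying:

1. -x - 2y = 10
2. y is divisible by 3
Yes

Take x = -10, y = 0. Substituting into each constraint:
  (1) 10 - 2(0) = 10 ✓
  (2) 0 = 3 × 0, remainder 0 ✓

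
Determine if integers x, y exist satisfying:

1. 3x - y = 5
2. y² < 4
Yes

Take x = 2, y = 1. Substituting into each constraint:
  (1) 3(2) + (-1) = 5 ✓
  (2) y² = (1)² = 1, and 1 < 4 ✓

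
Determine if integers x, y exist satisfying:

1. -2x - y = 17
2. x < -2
Yes

Take x = -3, y = -11. Substituting into each constraint:
  (1) -2(-3) + 11 = 17 ✓
  (2) -3 < -2 ✓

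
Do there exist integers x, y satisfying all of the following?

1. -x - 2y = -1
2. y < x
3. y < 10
Yes

Take x = 1, y = 0. Substituting into each constraint:
  (1) (-1) - 2(0) = -1 ✓
  (2) 0 < 1 ✓
  (3) 0 < 10 ✓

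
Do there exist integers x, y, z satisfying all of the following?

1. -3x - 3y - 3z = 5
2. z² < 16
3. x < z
No

Even the single constraint (-3x - 3y - 3z = 5) is infeasible over the integers.

  - -3x - 3y - 3z = 5: every term on the left is divisible by 3, so the LHS ≡ 0 (mod 3), but the RHS 5 is not — no integer solution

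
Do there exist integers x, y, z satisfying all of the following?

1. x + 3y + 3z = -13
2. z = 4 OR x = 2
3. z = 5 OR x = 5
Yes

Take x = 2, y = -10, z = 5. Substituting into each constraint:
  (1) 2 + 3(-10) + 3(5) = -13 ✓
  (2) x = 2, target 2 ✓ (second branch holds)
  (3) z = 5, target 5 ✓ (first branch holds)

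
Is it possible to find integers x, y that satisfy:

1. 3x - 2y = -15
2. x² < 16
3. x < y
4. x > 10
No

A contradictory subset is {x² < 16, x > 10}. No integer assignment can satisfy these jointly:

  - x² < 16: restricts x to |x| ≤ 3
  - x > 10: bounds one variable relative to a constant

Direct contradiction: the bounds on x require x ≥ 11 and x ≤ 3 simultaneously, which is empty.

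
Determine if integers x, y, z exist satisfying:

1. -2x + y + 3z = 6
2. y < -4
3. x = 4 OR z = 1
Yes

Take x = 4, y = -7, z = 7. Substituting into each constraint:
  (1) -2(4) + (-7) + 3(7) = 6 ✓
  (2) -7 < -4 ✓
  (3) x = 4, target 4 ✓ (first branch holds)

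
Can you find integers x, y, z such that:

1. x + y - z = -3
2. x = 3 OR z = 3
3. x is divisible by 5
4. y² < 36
Yes

Take x = 0, y = 0, z = 3. Substituting into each constraint:
  (1) 0 + 0 + (-3) = -3 ✓
  (2) z = 3, target 3 ✓ (second branch holds)
  (3) 0 = 5 × 0, remainder 0 ✓
  (4) y² = (0)² = 0, and 0 < 36 ✓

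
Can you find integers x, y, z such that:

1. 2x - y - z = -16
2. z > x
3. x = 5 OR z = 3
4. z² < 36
Yes

Take x = 2, y = 17, z = 3. Substituting into each constraint:
  (1) 2(2) + (-17) + (-3) = -16 ✓
  (2) 3 > 2 ✓
  (3) z = 3, target 3 ✓ (second branch holds)
  (4) z² = (3)² = 9, and 9 < 36 ✓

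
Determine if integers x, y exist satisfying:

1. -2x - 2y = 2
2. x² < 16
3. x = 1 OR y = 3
Yes

Take x = 1, y = -2. Substituting into each constraint:
  (1) -2(1) - 2(-2) = 2 ✓
  (2) x² = (1)² = 1, and 1 < 16 ✓
  (3) x = 1, target 1 ✓ (first branch holds)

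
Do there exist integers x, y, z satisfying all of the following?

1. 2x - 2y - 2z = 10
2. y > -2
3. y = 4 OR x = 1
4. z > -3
Yes

Take x = 9, y = 4, z = 0. Substituting into each constraint:
  (1) 2(9) - 2(4) - 2(0) = 10 ✓
  (2) 4 > -2 ✓
  (3) y = 4, target 4 ✓ (first branch holds)
  (4) 0 > -3 ✓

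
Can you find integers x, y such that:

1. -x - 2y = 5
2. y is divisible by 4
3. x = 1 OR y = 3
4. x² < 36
No

A contradictory subset is {-x - 2y = 5, y is divisible by 4, x = 1 OR y = 3}. No integer assignment can satisfy these jointly:

  - -x - 2y = 5: is a linear equation tying the variables together
  - y is divisible by 4: restricts y to multiples of 4
  - x = 1 OR y = 3: forces a choice: either x = 1 or y = 3

Split on the disjunction (x = 1 OR y = 3):
  • If x = 1: with x = 1, writing y = 4y', every remaining term of the linear equation is divisible by 8, so the left side is ≡ 0 (mod 8); but the right side 6 ≡ 6 (mod 8). No integers can satisfy it.
  • If y = 3: this contradicts the divisibility constraint — 3 is not a multiple of 4.
Both branches are infeasible, so the system has no integer solution.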